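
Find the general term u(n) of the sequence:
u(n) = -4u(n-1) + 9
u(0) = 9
First-order linear non-homogeneous.
Homogeneous solution: u_h(n) = A·(-4)^n.
Try constant particular solution u_p = K: K = -4K + 9 ⇒ K = \frac{9}{5}.
General: u(n) = A·(-4)^n + \frac{9}{5}.
Apply u(0) = 9: A + \frac{9}{5} = 9 ⇒ A = \frac{36}{5}.
So u(n) = \frac{36 \left(-4\right)^{n}}{5} + \frac{9}{5}.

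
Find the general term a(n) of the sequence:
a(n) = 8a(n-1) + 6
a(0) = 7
First-order linear non-homogeneous.
Homogeneous solution: a_h(n) = A·(8)^n.
Try constant particular solution a_p = K: K = 8K + 6 ⇒ K = - \frac{6}{7}.
General: a(n) = A·(8)^n - \frac{6}{7}.
Apply a(0) = 7: A - \frac{6}{7} = 7 ⇒ A = \frac{55}{7}.
So a(n) = \frac{55 \cdot 8^{n}}{7} - \frac{6}{7}.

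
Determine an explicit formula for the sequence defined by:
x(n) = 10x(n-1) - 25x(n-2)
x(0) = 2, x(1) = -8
Characteristic equation: x² - 10x + 25 = 0, which is (x - (5))².
Repeated root r = 5.
General solution: x(n) = (A + Bn)·(5)^n.
From x(0) = 2: A = 2.
From x(1) = -8: (A + B)·(5) = -8 ⇒ B = - \frac{18}{5}.
So x(n) = \left(2 - \frac{18 n}{5}\right) \cdot (5)^n.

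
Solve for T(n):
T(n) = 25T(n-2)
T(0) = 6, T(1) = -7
Characteristic equation: x² - 25 = 0, which factors as (x - (5))(x - (-5)) = 0.
Roots r₁ = 5, r₂ = -5 (distinct).
General solution: T(n) = A·(5)^n + B·(-5)^n.
From T(0) = 6: A + B = 6.
From T(1) = -7: 5A - 5B = -7.
Solving: A = \frac{23}{10}, B = \frac{37}{10}.
So T(n) = \frac{37 \left(-5\right)^{n}}{10} + \frac{23 \cdot 5^{n}}{10}.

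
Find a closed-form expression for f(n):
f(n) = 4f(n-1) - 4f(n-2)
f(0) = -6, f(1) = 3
Characteristic equation: x² - 4x + 4 = 0, which is (x - (2))².
Repeated root r = 2.
General solution: f(n) = (A + Bn)·(2)^n.
From f(0) = -6: A = -6.
From f(1) = 3: (A + B)·(2) = 3 ⇒ B = \frac{15}{2}.
So f(n) = \left(\frac{15 n}{2} - 6\right) \cdot (2)^n.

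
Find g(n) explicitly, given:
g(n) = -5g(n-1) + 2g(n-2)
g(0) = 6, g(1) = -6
Characteristic equation: x² + 5x - 2 = 0.
Discriminant Δ = (-5)² + 4·(2) = 33.
Roots r₁,₂ = (-5 ± √33)/2, so r₁ = - \frac{5}{2} + \frac{\sqrt{33}}{2}, r₂ = - \frac{\sqrt{33}}{2} - \frac{5}{2}.
General solution: g(n) = A·r₁^n + B·r₂^n.
From the initial conditions, A + B = 6 and r₁A + r₂B = -6.
Since r₁ - r₂ = √33: A = (-6 - (6)r₂)/√33 = \frac{3 \sqrt{33}}{11} + 3, and B = 6 - A = 3 - \frac{3 \sqrt{33}}{11}.
So g(n) = \left(\frac{3 \sqrt{33}}{11} + 3\right)\left(- \frac{5}{2} + \frac{\sqrt{33}}{2}\right)^n + \left(3 - \frac{3 \sqrt{33}}{11}\right)\left(- \frac{\sqrt{33}}{2} - \frac{5}{2}\right)^n.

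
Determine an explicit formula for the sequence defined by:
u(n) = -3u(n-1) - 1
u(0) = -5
First-order linear non-homogeneous.
Homogeneous solution: u_h(n) = A·(-3)^n.
Try constant particular solution u_p = K: K = -3K - 1 ⇒ K = - \frac{1}{4}.
General: u(n) = A·(-3)^n - \frac{1}{4}.
Apply u(0) = -5: A - \frac{1}{4} = -5 ⇒ A = - \frac{19}{4}.
So u(n) = - \frac{19 \left(-3\right)^{n}}{4} - \frac{1}{4}.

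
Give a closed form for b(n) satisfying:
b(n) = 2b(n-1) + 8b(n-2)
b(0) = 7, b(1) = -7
Characteristic equation: x² - 2x - 8 = 0, which factors as (x - (4))(x - (-2)) = 0.
Roots r₁ = 4, r₂ = -2 (distinct).
General solution: b(n) = A·(4)^n + B·(-2)^n.
From b(0) = 7: A + B = 7.
From b(1) = -7: 4A - 2B = -7.
Solving: A = \frac{7}{6}, B = \frac{35}{6}.
So b(n) = \frac{35 \left(-2\right)^{n}}{6} + \frac{7 \cdot 4^{n}}{6}.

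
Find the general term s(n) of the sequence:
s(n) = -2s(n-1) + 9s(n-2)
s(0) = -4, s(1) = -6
Characteristic equation: x² + 2x - 9 = 0.
Discriminant Δ = (-2)² + 4·(9) = 40.
Roots r₁,₂ = (-2 ± √40)/2, so r₁ = -1 + \sqrt{10}, r₂ = - \sqrt{10} - 1.
General solution: s(n) = A·r₁^n + B·r₂^n.
From the initial conditions, A + B = -4 and r₁A + r₂B = -6.
Since r₁ - r₂ = √40: A = (-6 - (-4)r₂)/√40 = -2 - \frac{\sqrt{10}}{2}, and B = -4 - A = -2 + \frac{\sqrt{10}}{2}.
So s(n) = \left(-2 - \frac{\sqrt{10}}{2}\right)\left(-1 + \sqrt{10}\right)^n + \left(-2 + \frac{\sqrt{10}}{2}\right)\left(- \sqrt{10} - 1\right)^n.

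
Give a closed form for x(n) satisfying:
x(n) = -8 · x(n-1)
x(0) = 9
Pure geometric recurrence with ratio -8.
By induction x(n) = x(0) · (-8)^n = 9 \left(-8\right)^{n}.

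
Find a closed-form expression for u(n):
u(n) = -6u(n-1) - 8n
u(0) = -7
First-order linear with linear forcing.
Homogeneous solution: u_h(n) = A·(-6)^n.
Try particular u_p(n) = pn + q. Substituting:
  pn + q = -6(p(n-1) + q) - 8n.
Matching the n-coefficient: p = -6p - 8 ⇒ p = - \frac{8}{7}.
Matching constants: q = 6p - 6q ⇒ q = - \frac{48}{49}.
General: u(n) = A·(-6)^n - \frac{8 n}{7} - \frac{48}{49}.
Apply u(0) = -7: A - \frac{48}{49} = -7 ⇒ A = - \frac{295}{49}.
So u(n) = - \frac{295 \left(-6\right)^{n}}{49} - \frac{8 n}{7} - \frac{48}{49}.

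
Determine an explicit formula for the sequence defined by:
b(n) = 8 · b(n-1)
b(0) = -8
Pure geometric recurrence with ratio 8.
By induction b(n) = b(0) · (8)^n = - 8 \cdot 8^{n}.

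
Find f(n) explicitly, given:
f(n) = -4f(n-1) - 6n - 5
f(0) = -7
First-order linear with linear forcing.
Homogeneous solution: f_h(n) = A·(-4)^n.
Try particular f_p(n) = pn + q. Substituting:
  pn + q = -4(p(n-1) + q) - 6n - 5.
Matching the n-coefficient: p = -4p - 6 ⇒ p = - \frac{6}{5}.
Matching constants: q = 4p - 4q - 5 ⇒ q = - \frac{49}{25}.
General: f(n) = A·(-4)^n - \frac{6 n}{5} - \frac{49}{25}.
Apply f(0) = -7: A - \frac{49}{25} = -7 ⇒ A = - \frac{126}{25}.
So f(n) = - \frac{126 \left(-4\right)^{n}}{25} - \frac{6 n}{5} - \frac{49}{25}.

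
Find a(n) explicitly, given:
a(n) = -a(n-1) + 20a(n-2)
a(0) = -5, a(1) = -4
Characteristic equation: x² + x - 20 = 0, which factors as (x - (-5))(x - (4)) = 0.
Roots r₁ = -5, r₂ = 4 (distinct).
General solution: a(n) = A·(-5)^n + B·(4)^n.
From a(0) = -5: A + B = -5.
From a(1) = -4: -5A + 4B = -4.
Solving: A = - \frac{16}{9}, B = - \frac{29}{9}.
So a(n) = - \frac{16 \left(-5\right)^{n}}{9} - \frac{29 \cdot 4^{n}}{9}.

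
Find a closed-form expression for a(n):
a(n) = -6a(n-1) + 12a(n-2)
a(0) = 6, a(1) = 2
Characteristic equation: x² + 6x - 12 = 0.
Discriminant Δ = (-6)² + 4·(12) = 84.
Roots r₁,₂ = (-6 ± √84)/2, so r₁ = -3 + \sqrt{21}, r₂ = - \sqrt{21} - 3.
General solution: a(n) = A·r₁^n + B·r₂^n.
From the initial conditions, A + B = 6 and r₁A + r₂B = 2.
Since r₁ - r₂ = √84: A = (2 - (6)r₂)/√84 = \frac{10 \sqrt{21}}{21} + 3, and B = 6 - A = 3 - \frac{10 \sqrt{21}}{21}.
So a(n) = \left(\frac{10 \sqrt{21}}{21} + 3\right)\left(-3 + \sqrt{21}\right)^n + \left(3 - \frac{10 \sqrt{21}}{21}\right)\left(- \sqrt{21} - 3\right)^n.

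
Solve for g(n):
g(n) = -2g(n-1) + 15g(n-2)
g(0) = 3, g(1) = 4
Characteristic equation: x² + 2x - 15 = 0, which factors as (x - (-5))(x - (3)) = 0.
Roots r₁ = -5, r₂ = 3 (distinct).
General solution: g(n) = A·(-5)^n + B·(3)^n.
From g(0) = 3: A + B = 3.
From g(1) = 4: -5A + 3B = 4.
Solving: A = \frac{5}{8}, B = \frac{19}{8}.
So g(n) = \frac{5 \left(-5\right)^{n}}{8} + \frac{19 \cdot 3^{n}}{8}.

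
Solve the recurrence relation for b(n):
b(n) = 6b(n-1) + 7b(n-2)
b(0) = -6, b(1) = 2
Characteristic equation: x² - 6x - 7 = 0, which factors as (x - (7))(x - (-1)) = 0.
Roots r₁ = 7, r₂ = -1 (distinct).
General solution: b(n) = A·(7)^n + B·(-1)^n.
From b(0) = -6: A + B = -6.
From b(1) = 2: 7A - B = 2.
Solving: A = - \frac{1}{2}, B = - \frac{11}{2}.
So b(n) = - \frac{11 \left(-1\right)^{n}}{2} - \frac{7^{n}}{2}.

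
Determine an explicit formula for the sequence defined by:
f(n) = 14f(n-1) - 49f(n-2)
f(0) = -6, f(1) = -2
Characteristic equation: x² - 14x + 49 = 0, which is (x - (7))².
Repeated root r = 7.
General solution: f(n) = (A + Bn)·(7)^n.
From f(0) = -6: A = -6.
From f(1) = -2: (A + B)·(7) = -2 ⇒ B = \frac{40}{7}.
So f(n) = \left(\frac{40 n}{7} - 6\right) \cdot (7)^n.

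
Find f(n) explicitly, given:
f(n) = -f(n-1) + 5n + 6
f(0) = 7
First-order linear with linear forcing.
Homogeneous solution: f_h(n) = A·(-1)^n.
Try particular f_p(n) = pn + q. Substituting:
  pn + q = -(p(n-1) + q) + 5n + 6.
Matching the n-coefficient: p = -p + 5 ⇒ p = \frac{5}{2}.
Matching constants: q = p - q + 6 ⇒ q = \frac{17}{4}.
General: f(n) = A·(-1)^n + \frac{5 n}{2} + \frac{17}{4}.
Apply f(0) = 7: A + \frac{17}{4} = 7 ⇒ A = \frac{11}{4}.
So f(n) = \frac{11 \left(-1\right)^{n}}{4} + \frac{5 n}{2} + \frac{17}{4}.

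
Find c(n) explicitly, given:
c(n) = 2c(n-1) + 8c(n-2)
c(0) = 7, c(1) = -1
Characteristic equation: x² - 2x - 8 = 0, which factors as (x - (-2))(x - (4)) = 0.
Roots r₁ = -2, r₂ = 4 (distinct).
General solution: c(n) = A·(-2)^n + B·(4)^n.
From c(0) = 7: A + B = 7.
From c(1) = -1: -2A + 4B = -1.
Solving: A = \frac{29}{6}, B = \frac{13}{6}.
So c(n) = \frac{29 \left(-2\right)^{n}}{6} + \frac{13 \cdot 4^{n}}{6}.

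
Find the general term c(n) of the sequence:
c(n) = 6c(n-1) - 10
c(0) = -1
First-order linear non-homogeneous.
Homogeneous solution: c_h(n) = A·(6)^n.
Try constant particular solution c_p = K: K = 6K - 10 ⇒ K = 2.
General: c(n) = A·(6)^n + 2.
Apply c(0) = -1: A + 2 = -1 ⇒ A = -3.
So c(n) = 2 - 3 \cdot 6^{n}.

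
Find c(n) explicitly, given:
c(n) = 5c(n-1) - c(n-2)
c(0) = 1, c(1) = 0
Characteristic equation: x² - 5x + 1 = 0.
Discriminant Δ = (5)² + 4·(-1) = 21.
Roots r₁,₂ = (5 ± √21)/2, so r₁ = \frac{\sqrt{21}}{2} + \frac{5}{2}, r₂ = \frac{5}{2} - \frac{\sqrt{21}}{2}.
General solution: c(n) = A·r₁^n + B·r₂^n.
From the initial conditions, A + B = 1 and r₁A + r₂B = 0.
Since r₁ - r₂ = √21: A = (0 - (1)r₂)/√21 = \frac{1}{2} - \frac{5 \sqrt{21}}{42}, and B = 1 - A = \frac{1}{2} + \frac{5 \sqrt{21}}{42}.
So c(n) = \left(\frac{1}{2} - \frac{5 \sqrt{21}}{42}\right)\left(\frac{\sqrt{21}}{2} + \frac{5}{2}\right)^n + \left(\frac{1}{2} + \frac{5 \sqrt{21}}{42}\right)\left(\frac{5}{2} - \frac{\sqrt{21}}{2}\right)^n.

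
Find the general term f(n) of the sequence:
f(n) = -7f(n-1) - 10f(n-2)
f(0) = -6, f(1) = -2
Characteristic equation: x² + 7x + 10 = 0, which factors as (x - (-5))(x - (-2)) = 0.
Roots r₁ = -5, r₂ = -2 (distinct).
General solution: f(n) = A·(-5)^n + B·(-2)^n.
From f(0) = -6: A + B = -6.
From f(1) = -2: -5A - 2B = -2.
Solving: A = \frac{14}{3}, B = - \frac{32}{3}.
So f(n) = - \frac{32 \left(-2\right)^{n}}{3} + \frac{14 \left(-5\right)^{n}}{3}.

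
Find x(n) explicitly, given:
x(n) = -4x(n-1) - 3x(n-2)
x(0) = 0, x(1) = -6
Characteristic equation: x² + 4x + 3 = 0, which factors as (x - (-3))(x - (-1)) = 0.
Roots r₁ = -3, r₂ = -1 (distinct).
General solution: x(n) = A·(-3)^n + B·(-1)^n.
From x(0) = 0: A + B = 0.
From x(1) = -6: -3A - B = -6.
Solving: A = 3, B = -3.
So x(n) = - 3 \left(-1\right)^{n} + 3 \left(-3\right)^{n}.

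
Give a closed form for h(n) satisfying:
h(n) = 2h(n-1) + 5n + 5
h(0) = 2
First-order linear with linear forcing.
Homogeneous solution: h_h(n) = A·(2)^n.
Try particular h_p(n) = pn + q. Substituting:
  pn + q = 2(p(n-1) + q) + 5n + 5.
Matching the n-coefficient: p = 2p + 5 ⇒ p = -5.
Matching constants: q = -2p + 2q + 5 ⇒ q = -15.
General: h(n) = A·(2)^n - 5 n - 15.
Apply h(0) = 2: A - 15 = 2 ⇒ A = 17.
So h(n) = 17 \cdot 2^{n} - 5 n - 15.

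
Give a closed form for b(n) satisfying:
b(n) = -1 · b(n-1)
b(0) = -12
Pure geometric recurrence with ratio -1.
By induction b(n) = b(0) · (-1)^n = - 12 \left(-1\right)^{n}.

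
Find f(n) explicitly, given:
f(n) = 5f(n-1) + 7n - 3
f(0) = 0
First-order linear with linear forcing.
Homogeneous solution: f_h(n) = A·(5)^n.
Try particular f_p(n) = pn + q. Substituting:
  pn + q = 5(p(n-1) + q) + 7n - 3.
Matching the n-coefficient: p = 5p + 7 ⇒ p = - \frac{7}{4}.
Matching constants: q = -5p + 5q - 3 ⇒ q = - \frac{23}{16}.
General: f(n) = A·(5)^n - \frac{7 n}{4} - \frac{23}{16}.
Apply f(0) = 0: A - \frac{23}{16} = 0 ⇒ A = \frac{23}{16}.
So f(n) = \frac{23 \cdot 5^{n}}{16} - \frac{7 n}{4} - \frac{23}{16}.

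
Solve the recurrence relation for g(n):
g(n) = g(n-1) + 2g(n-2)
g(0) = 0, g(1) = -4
Characteristic equation: x² - x - 2 = 0, which factors as (x - (-1))(x - (2)) = 0.
Roots r₁ = -1, r₂ = 2 (distinct).
General solution: g(n) = A·(-1)^n + B·(2)^n.
From g(0) = 0: A + B = 0.
From g(1) = -4: -A + 2B = -4.
Solving: A = \frac{4}{3}, B = - \frac{4}{3}.
So g(n) = \frac{4 \left(-1\right)^{n}}{3} - \frac{4 \cdot 2^{n}}{3}.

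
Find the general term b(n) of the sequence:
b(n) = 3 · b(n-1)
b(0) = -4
Pure geometric recurrence with ratio 3.
By induction b(n) = b(0) · (3)^n = - 4 \cdot 3^{n}.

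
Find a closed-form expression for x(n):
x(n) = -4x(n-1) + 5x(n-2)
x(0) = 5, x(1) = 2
Characteristic equation: x² + 4x - 5 = 0, which factors as (x - (1))(x - (-5)) = 0.
Roots r₁ = 1, r₂ = -5 (distinct).
General solution: x(n) = A·(1)^n + B·(-5)^n.
From x(0) = 5: A + B = 5.
From x(1) = 2: A - 5B = 2.
Solving: A = \frac{9}{2}, B = \frac{1}{2}.
So x(n) = \frac{\left(-5\right)^{n}}{2} + \frac{9}{2}.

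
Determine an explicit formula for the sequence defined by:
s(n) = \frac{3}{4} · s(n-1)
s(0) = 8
Pure geometric recurrence with ratio \frac{3}{4}.
By induction s(n) = s(0) · (\frac{3}{4})^n = 8 \left(\frac{3}{4}\right)^{n}.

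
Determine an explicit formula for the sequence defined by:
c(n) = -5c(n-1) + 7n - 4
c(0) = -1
First-order linear with linear forcing.
Homogeneous solution: c_h(n) = A·(-5)^n.
Try particular c_p(n) = pn + q. Substituting:
  pn + q = -5(p(n-1) + q) + 7n - 4.
Matching the n-coefficient: p = -5p + 7 ⇒ p = \frac{7}{6}.
Matching constants: q = 5p - 5q - 4 ⇒ q = \frac{11}{36}.
General: c(n) = A·(-5)^n + \frac{7 n}{6} + \frac{11}{36}.
Apply c(0) = -1: A + \frac{11}{36} = -1 ⇒ A = - \frac{47}{36}.
So c(n) = - \frac{47 \left(-5\right)^{n}}{36} + \frac{7 n}{6} + \frac{11}{36}.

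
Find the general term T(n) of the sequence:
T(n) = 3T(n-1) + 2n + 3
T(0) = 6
First-order linear with linear forcing.
Homogeneous solution: T_h(n) = A·(3)^n.
Try particular T_p(n) = pn + q. Substituting:
  pn + q = 3(p(n-1) + q) + 2n + 3.
Matching the n-coefficient: p = 3p + 2 ⇒ p = -1.
Matching constants: q = -3p + 3q + 3 ⇒ q = -3.
General: T(n) = A·(3)^n - n - 3.
Apply T(0) = 6: A - 3 = 6 ⇒ A = 9.
So T(n) = 9 \cdot 3^{n} - n - 3.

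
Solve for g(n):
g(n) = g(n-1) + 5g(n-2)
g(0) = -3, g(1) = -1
Characteristic equation: x² - x - 5 = 0.
Discriminant Δ = (1)² + 4·(5) = 21.
Roots r₁,₂ = (1 ± √21)/2, so r₁ = \frac{1}{2} + \frac{\sqrt{21}}{2}, r₂ = \frac{1}{2} - \frac{\sqrt{21}}{2}.
General solution: g(n) = A·r₁^n + B·r₂^n.
From the initial conditions, A + B = -3 and r₁A + r₂B = -1.
Since r₁ - r₂ = √21: A = (-1 - (-3)r₂)/√21 = - \frac{3}{2} + \frac{\sqrt{21}}{42}, and B = -3 - A = - \frac{3}{2} - \frac{\sqrt{21}}{42}.
So g(n) = \left(- \frac{3}{2} + \frac{\sqrt{21}}{42}\right)\left(\frac{1}{2} + \frac{\sqrt{21}}{2}\right)^n + \left(- \frac{3}{2} - \frac{\sqrt{21}}{42}\right)\left(\frac{1}{2} - \frac{\sqrt{21}}{2}\right)^n.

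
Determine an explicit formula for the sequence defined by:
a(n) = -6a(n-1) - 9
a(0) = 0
First-order linear non-homogeneous.
Homogeneous solution: a_h(n) = A·(-6)^n.
Try constant particular solution a_p = K: K = -6K - 9 ⇒ K = - \frac{9}{7}.
General: a(n) = A·(-6)^n - \frac{9}{7}.
Apply a(0) = 0: A - \frac{9}{7} = 0 ⇒ A = \frac{9}{7}.
So a(n) = \frac{9 \left(-6\right)^{n}}{7} - \frac{9}{7}.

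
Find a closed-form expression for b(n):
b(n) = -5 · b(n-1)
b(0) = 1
Pure geometric recurrence with ratio -5.
By induction b(n) = b(0) · (-5)^n = \left(-5\right)^{n}.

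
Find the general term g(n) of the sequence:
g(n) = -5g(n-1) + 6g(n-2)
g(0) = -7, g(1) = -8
Characteristic equation: x² + 5x - 6 = 0, which factors as (x - (-6))(x - (1)) = 0.
Roots r₁ = -6, r₂ = 1 (distinct).
General solution: g(n) = A·(-6)^n + B·(1)^n.
From g(0) = -7: A + B = -7.
From g(1) = -8: -6A + B = -8.
Solving: A = \frac{1}{7}, B = - \frac{50}{7}.
So g(n) = \frac{\left(-6\right)^{n}}{7} - \frac{50}{7}.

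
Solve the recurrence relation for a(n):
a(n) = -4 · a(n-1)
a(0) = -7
Pure geometric recurrence with ratio -4.
By induction a(n) = a(0) · (-4)^n = - 7 \left(-4\right)^{n}.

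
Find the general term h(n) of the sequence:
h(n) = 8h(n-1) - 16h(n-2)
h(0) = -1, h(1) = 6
Characteristic equation: x² - 8x + 16 = 0, which is (x - (4))².
Repeated root r = 4.
General solution: h(n) = (A + Bn)·(4)^n.
From h(0) = -1: A = -1.
From h(1) = 6: (A + B)·(4) = 6 ⇒ B = \frac{5}{2}.
So h(n) = \left(\frac{5 n}{2} - 1\right) \cdot (4)^n.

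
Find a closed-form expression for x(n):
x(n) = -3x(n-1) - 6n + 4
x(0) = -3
First-order linear with linear forcing.
Homogeneous solution: x_h(n) = A·(-3)^n.
Try particular x_p(n) = pn + q. Substituting:
  pn + q = -3(p(n-1) + q) - 6n + 4.
Matching the n-coefficient: p = -3p - 6 ⇒ p = - \frac{3}{2}.
Matching constants: q = 3p - 3q + 4 ⇒ q = - \frac{1}{8}.
General: x(n) = A·(-3)^n - \frac{3 n}{2} - \frac{1}{8}.
Apply x(0) = -3: A - \frac{1}{8} = -3 ⇒ A = - \frac{23}{8}.
So x(n) = - \frac{23 \left(-3\right)^{n}}{8} - \frac{3 n}{2} - \frac{1}{8}.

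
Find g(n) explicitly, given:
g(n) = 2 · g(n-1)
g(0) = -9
Pure geometric recurrence with ratio 2.
By induction g(n) = g(0) · (2)^n = - 9 \cdot 2^{n}.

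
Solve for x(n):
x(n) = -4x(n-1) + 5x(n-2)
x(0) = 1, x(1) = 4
Characteristic equation: x² + 4x - 5 = 0, which factors as (x - (-5))(x - (1)) = 0.
Roots r₁ = -5, r₂ = 1 (distinct).
General solution: x(n) = A·(-5)^n + B·(1)^n.
From x(0) = 1: A + B = 1.
From x(1) = 4: -5A + B = 4.
Solving: A = - \frac{1}{2}, B = \frac{3}{2}.
So x(n) = \frac{3}{2} - \frac{\left(-5\right)^{n}}{2}.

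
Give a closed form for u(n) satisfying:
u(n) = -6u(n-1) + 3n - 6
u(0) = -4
First-order linear with linear forcing.
Homogeneous solution: u_h(n) = A·(-6)^n.
Try particular u_p(n) = pn + q. Substituting:
  pn + q = -6(p(n-1) + q) + 3n - 6.
Matching the n-coefficient: p = -6p + 3 ⇒ p = \frac{3}{7}.
Matching constants: q = 6p - 6q - 6 ⇒ q = - \frac{24}{49}.
General: u(n) = A·(-6)^n + \frac{3 n}{7} - \frac{24}{49}.
Apply u(0) = -4: A - \frac{24}{49} = -4 ⇒ A = - \frac{172}{49}.
So u(n) = - \frac{172 \left(-6\right)^{n}}{49} + \frac{3 n}{7} - \frac{24}{49}.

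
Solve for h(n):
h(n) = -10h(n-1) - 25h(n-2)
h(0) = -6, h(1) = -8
Characteristic equation: x² + 10x + 25 = 0, which is (x - (-5))².
Repeated root r = -5.
General solution: h(n) = (A + Bn)·(-5)^n.
From h(0) = -6: A = -6.
From h(1) = -8: (A + B)·(-5) = -8 ⇒ B = \frac{38}{5}.
So h(n) = \left(\frac{38 n}{5} - 6\right) \cdot (-5)^n.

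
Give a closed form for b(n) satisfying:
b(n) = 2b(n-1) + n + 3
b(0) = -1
First-order linear with linear forcing.
Homogeneous solution: b_h(n) = A·(2)^n.
Try particular b_p(n) = pn + q. Substituting:
  pn + q = 2(p(n-1) + q) + n + 3.
Matching the n-coefficient: p = 2p + 1 ⇒ p = -1.
Matching constants: q = -2p + 2q + 3 ⇒ q = -5.
General: b(n) = A·(2)^n - n - 5.
Apply b(0) = -1: A - 5 = -1 ⇒ A = 4.
So b(n) = 4 \cdot 2^{n} - n - 5.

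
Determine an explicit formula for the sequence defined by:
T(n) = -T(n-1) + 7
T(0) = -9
First-order linear non-homogeneous.
Homogeneous solution: T_h(n) = A·(-1)^n.
Try constant particular solution T_p = K: K = -K + 7 ⇒ K = \frac{7}{2}.
General: T(n) = A·(-1)^n + \frac{7}{2}.
Apply T(0) = -9: A + \frac{7}{2} = -9 ⇒ A = - \frac{25}{2}.
So T(n) = \frac{7}{2} - \frac{25 \left(-1\right)^{n}}{2}.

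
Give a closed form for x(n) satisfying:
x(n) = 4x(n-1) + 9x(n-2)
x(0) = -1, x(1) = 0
Characteristic equation: x² - 4x - 9 = 0.
Discriminant Δ = (4)² + 4·(9) = 52.
Roots r₁,₂ = (4 ± √52)/2, so r₁ = 2 + \sqrt{13}, r₂ = 2 - \sqrt{13}.
General solution: x(n) = A·r₁^n + B·r₂^n.
From the initial conditions, A + B = -1 and r₁A + r₂B = 0.
Since r₁ - r₂ = √52: A = (0 - (-1)r₂)/√52 = - \frac{1}{2} + \frac{\sqrt{13}}{13}, and B = -1 - A = - \frac{1}{2} - \frac{\sqrt{13}}{13}.
So x(n) = \left(- \frac{1}{2} + \frac{\sqrt{13}}{13}\right)\left(2 + \sqrt{13}\right)^n + \left(- \frac{1}{2} - \frac{\sqrt{13}}{13}\right)\left(2 - \sqrt{13}\right)^n.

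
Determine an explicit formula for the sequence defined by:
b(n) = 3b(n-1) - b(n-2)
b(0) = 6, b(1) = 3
Characteristic equation: x² - 3x + 1 = 0.
Discriminant Δ = (3)² + 4·(-1) = 5.
Roots r₁,₂ = (3 ± √5)/2, so r₁ = \frac{\sqrt{5}}{2} + \frac{3}{2}, r₂ = \frac{3}{2} - \frac{\sqrt{5}}{2}.
General solution: b(n) = A·r₁^n + B·r₂^n.
From the initial conditions, A + B = 6 and r₁A + r₂B = 3.
Since r₁ - r₂ = √5: A = (3 - (6)r₂)/√5 = 3 - \frac{6 \sqrt{5}}{5}, and B = 6 - A = \frac{6 \sqrt{5}}{5} + 3.
So b(n) = \left(3 - \frac{6 \sqrt{5}}{5}\right)\left(\frac{\sqrt{5}}{2} + \frac{3}{2}\right)^n + \left(\frac{6 \sqrt{5}}{5} + 3\right)\left(\frac{3}{2} - \frac{\sqrt{5}}{2}\right)^n.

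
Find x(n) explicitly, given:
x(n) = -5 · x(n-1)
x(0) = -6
Pure geometric recurrence with ratio -5.
By induction x(n) = x(0) · (-5)^n = - 6 \left(-5\right)^{n}.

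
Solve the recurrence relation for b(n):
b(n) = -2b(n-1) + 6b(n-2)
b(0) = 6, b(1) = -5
Characteristic equation: x² + 2x - 6 = 0.
Discriminant Δ = (-2)² + 4·(6) = 28.
Roots r₁,₂ = (-2 ± √28)/2, so r₁ = -1 + \sqrt{7}, r₂ = - \sqrt{7} - 1.
General solution: b(n) = A·r₁^n + B·r₂^n.
From the initial conditions, A + B = 6 and r₁A + r₂B = -5.
Since r₁ - r₂ = √28: A = (-5 - (6)r₂)/√28 = \frac{\sqrt{7}}{14} + 3, and B = 6 - A = 3 - \frac{\sqrt{7}}{14}.
So b(n) = \left(\frac{\sqrt{7}}{14} + 3\right)\left(-1 + \sqrt{7}\right)^n + \left(3 - \frac{\sqrt{7}}{14}\right)\left(- \sqrt{7} - 1\right)^n.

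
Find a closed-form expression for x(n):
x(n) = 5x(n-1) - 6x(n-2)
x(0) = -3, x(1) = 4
Characteristic equation: x² - 5x + 6 = 0, which factors as (x - (2))(x - (3)) = 0.
Roots r₁ = 2, r₂ = 3 (distinct).
General solution: x(n) = A·(2)^n + B·(3)^n.
From x(0) = -3: A + B = -3.
From x(1) = 4: 2A + 3B = 4.
Solving: A = -13, B = 10.
So x(n) = - 13 \cdot 2^{n} + 10 \cdot 3^{n}.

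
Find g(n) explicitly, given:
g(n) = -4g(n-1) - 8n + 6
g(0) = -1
First-order linear with linear forcing.
Homogeneous solution: g_h(n) = A·(-4)^n.
Try particular g_p(n) = pn + q. Substituting:
  pn + q = -4(p(n-1) + q) - 8n + 6.
Matching the n-coefficient: p = -4p - 8 ⇒ p = - \frac{8}{5}.
Matching constants: q = 4p - 4q + 6 ⇒ q = - \frac{2}{25}.
General: g(n) = A·(-4)^n - \frac{8 n}{5} - \frac{2}{25}.
Apply g(0) = -1: A - \frac{2}{25} = -1 ⇒ A = - \frac{23}{25}.
So g(n) = - \frac{23 \left(-4\right)^{n}}{25} - \frac{8 n}{5} - \frac{2}{25}.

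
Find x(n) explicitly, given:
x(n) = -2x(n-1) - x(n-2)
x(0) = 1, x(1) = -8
Characteristic equation: x² + 2x + 1 = 0, which is (x - (-1))².
Repeated root r = -1.
General solution: x(n) = (A + Bn)·(-1)^n.
From x(0) = 1: A = 1.
From x(1) = -8: (A + B)·(-1) = -8 ⇒ B = 7.
So x(n) = \left(7 n + 1\right) \cdot (-1)^n.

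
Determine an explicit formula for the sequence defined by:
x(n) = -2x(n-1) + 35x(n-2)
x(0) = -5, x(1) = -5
Characteristic equation: x² + 2x - 35 = 0, which factors as (x - (-7))(x - (5)) = 0.
Roots r₁ = -7, r₂ = 5 (distinct).
General solution: x(n) = A·(-7)^n + B·(5)^n.
From x(0) = -5: A + B = -5.
From x(1) = -5: -7A + 5B = -5.
Solving: A = - \frac{5}{3}, B = - \frac{10}{3}.
So x(n) = - \frac{5 \left(-7\right)^{n}}{3} - \frac{10 \cdot 5^{n}}{3}.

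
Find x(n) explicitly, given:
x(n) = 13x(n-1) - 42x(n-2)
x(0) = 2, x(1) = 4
Characteristic equation: x² - 13x + 42 = 0, which factors as (x - (6))(x - (7)) = 0.
Roots r₁ = 6, r₂ = 7 (distinct).
General solution: x(n) = A·(6)^n + B·(7)^n.
From x(0) = 2: A + B = 2.
From x(1) = 4: 6A + 7B = 4.
Solving: A = 10, B = -8.
So x(n) = 10 \cdot 6^{n} - 8 \cdot 7^{n}.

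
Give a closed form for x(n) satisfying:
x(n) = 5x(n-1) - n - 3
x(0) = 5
First-order linear with linear forcing.
Homogeneous solution: x_h(n) = A·(5)^n.
Try particular x_p(n) = pn + q. Substituting:
  pn + q = 5(p(n-1) + q) - n - 3.
Matching the n-coefficient: p = 5p - 1 ⇒ p = \frac{1}{4}.
Matching constants: q = -5p + 5q - 3 ⇒ q = \frac{17}{16}.
General: x(n) = A·(5)^n + \frac{n}{4} + \frac{17}{16}.
Apply x(0) = 5: A + \frac{17}{16} = 5 ⇒ A = \frac{63}{16}.
So x(n) = \frac{63 \cdot 5^{n}}{16} + \frac{n}{4} + \frac{17}{16}.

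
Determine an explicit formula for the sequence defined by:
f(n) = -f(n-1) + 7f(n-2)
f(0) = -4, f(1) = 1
Characteristic equation: x² + x - 7 = 0.
Discriminant Δ = (-1)² + 4·(7) = 29.
Roots r₁,₂ = (-1 ± √29)/2, so r₁ = - \frac{1}{2} + \frac{\sqrt{29}}{2}, r₂ = - \frac{\sqrt{29}}{2} - \frac{1}{2}.
General solution: f(n) = A·r₁^n + B·r₂^n.
From the initial conditions, A + B = -4 and r₁A + r₂B = 1.
Since r₁ - r₂ = √29: A = (1 - (-4)r₂)/√29 = -2 - \frac{\sqrt{29}}{29}, and B = -4 - A = -2 + \frac{\sqrt{29}}{29}.
So f(n) = \left(-2 - \frac{\sqrt{29}}{29}\right)\left(- \frac{1}{2} + \frac{\sqrt{29}}{2}\right)^n + \left(-2 + \frac{\sqrt{29}}{29}\right)\left(- \frac{\sqrt{29}}{2} - \frac{1}{2}\right)^n.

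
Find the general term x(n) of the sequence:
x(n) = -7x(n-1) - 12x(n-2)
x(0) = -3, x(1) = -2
Characteristic equation: x² + 7x + 12 = 0, which factors as (x - (-4))(x - (-3)) = 0.
Roots r₁ = -4, r₂ = -3 (distinct).
General solution: x(n) = A·(-4)^n + B·(-3)^n.
From x(0) = -3: A + B = -3.
From x(1) = -2: -4A - 3B = -2.
Solving: A = 11, B = -14.
So x(n) = - 14 \left(-3\right)^{n} + 11 \left(-4\right)^{n}.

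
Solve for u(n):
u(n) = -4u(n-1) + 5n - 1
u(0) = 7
First-order linear with linear forcing.
Homogeneous solution: u_h(n) = A·(-4)^n.
Try particular u_p(n) = pn + q. Substituting:
  pn + q = -4(p(n-1) + q) + 5n - 1.
Matching the n-coefficient: p = -4p + 5 ⇒ p = 1.
Matching constants: q = 4p - 4q - 1 ⇒ q = \frac{3}{5}.
General: u(n) = A·(-4)^n + n + \frac{3}{5}.
Apply u(0) = 7: A + \frac{3}{5} = 7 ⇒ A = \frac{32}{5}.
So u(n) = \frac{32 \left(-4\right)^{n}}{5} + n + \frac{3}{5}.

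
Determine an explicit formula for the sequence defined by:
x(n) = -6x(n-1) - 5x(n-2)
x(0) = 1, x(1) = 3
Characteristic equation: x² + 6x + 5 = 0, which factors as (x - (-1))(x - (-5)) = 0.
Roots r₁ = -1, r₂ = -5 (distinct).
General solution: x(n) = A·(-1)^n + B·(-5)^n.
From x(0) = 1: A + B = 1.
From x(1) = 3: -A - 5B = 3.
Solving: A = 2, B = -1.
So x(n) = 2 \left(-1\right)^{n} - \left(-5\right)^{n}.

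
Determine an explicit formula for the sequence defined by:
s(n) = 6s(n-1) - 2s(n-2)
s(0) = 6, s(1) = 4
Characteristic equation: x² - 6x + 2 = 0.
Discriminant Δ = (6)² + 4·(-2) = 28.
Roots r₁,₂ = (6 ± √28)/2, so r₁ = \sqrt{7} + 3, r₂ = 3 - \sqrt{7}.
General solution: s(n) = A·r₁^n + B·r₂^n.
From the initial conditions, A + B = 6 and r₁A + r₂B = 4.
Since r₁ - r₂ = √28: A = (4 - (6)r₂)/√28 = 3 - \sqrt{7}, and B = 6 - A = \sqrt{7} + 3.
So s(n) = \left(3 - \sqrt{7}\right)\left(\sqrt{7} + 3\right)^n + \left(\sqrt{7} + 3\right)\left(3 - \sqrt{7}\right)^n.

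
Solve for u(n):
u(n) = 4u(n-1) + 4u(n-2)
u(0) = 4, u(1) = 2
Characteristic equation: x² - 4x - 4 = 0.
Discriminant Δ = (4)² + 4·(4) = 32.
Roots r₁,₂ = (4 ± √32)/2, so r₁ = 2 + 2 \sqrt{2}, r₂ = 2 - 2 \sqrt{2}.
General solution: u(n) = A·r₁^n + B·r₂^n.
From the initial conditions, A + B = 4 and r₁A + r₂B = 2.
Since r₁ - r₂ = √32: A = (2 - (4)r₂)/√32 = 2 - \frac{3 \sqrt{2}}{4}, and B = 4 - A = \frac{3 \sqrt{2}}{4} + 2.
So u(n) = \left(2 - \frac{3 \sqrt{2}}{4}\right)\left(2 + 2 \sqrt{2}\right)^n + \left(\frac{3 \sqrt{2}}{4} + 2\right)\left(2 - 2 \sqrt{2}\right)^n.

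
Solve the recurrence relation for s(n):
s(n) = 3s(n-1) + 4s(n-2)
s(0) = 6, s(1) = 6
Characteristic equation: x² - 3x - 4 = 0, which factors as (x - (4))(x - (-1)) = 0.
Roots r₁ = 4, r₂ = -1 (distinct).
General solution: s(n) = A·(4)^n + B·(-1)^n.
From s(0) = 6: A + B = 6.
From s(1) = 6: 4A - B = 6.
Solving: A = \frac{12}{5}, B = \frac{18}{5}.
So s(n) = \frac{18 \left(-1\right)^{n}}{5} + \frac{12 \cdot 4^{n}}{5}.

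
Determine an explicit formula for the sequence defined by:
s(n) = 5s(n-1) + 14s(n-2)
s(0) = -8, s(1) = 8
Characteristic equation: x² - 5x - 14 = 0, which factors as (x - (-2))(x - (7)) = 0.
Roots r₁ = -2, r₂ = 7 (distinct).
General solution: s(n) = A·(-2)^n + B·(7)^n.
From s(0) = -8: A + B = -8.
From s(1) = 8: -2A + 7B = 8.
Solving: A = - \frac{64}{9}, B = - \frac{8}{9}.
So s(n) = - \frac{64 \left(-2\right)^{n}}{9} - \frac{8 \cdot 7^{n}}{9}.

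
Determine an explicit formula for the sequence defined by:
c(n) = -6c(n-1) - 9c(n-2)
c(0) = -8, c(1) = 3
Characteristic equation: x² + 6x + 9 = 0, which is (x - (-3))².
Repeated root r = -3.
General solution: c(n) = (A + Bn)·(-3)^n.
From c(0) = -8: A = -8.
From c(1) = 3: (A + B)·(-3) = 3 ⇒ B = 7.
So c(n) = \left(7 n - 8\right) \cdot (-3)^n.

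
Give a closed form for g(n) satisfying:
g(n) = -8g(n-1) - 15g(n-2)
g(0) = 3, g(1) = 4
Characteristic equation: x² + 8x + 15 = 0, which factors as (x - (-3))(x - (-5)) = 0.
Roots r₁ = -3, r₂ = -5 (distinct).
General solution: g(n) = A·(-3)^n + B·(-5)^n.
From g(0) = 3: A + B = 3.
From g(1) = 4: -3A - 5B = 4.
Solving: A = \frac{19}{2}, B = - \frac{13}{2}.
So g(n) = \frac{19 \left(-3\right)^{n}}{2} - \frac{13 \left(-5\right)^{n}}{2}.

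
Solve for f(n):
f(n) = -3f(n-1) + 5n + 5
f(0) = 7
First-order linear with linear forcing.
Homogeneous solution: f_h(n) = A·(-3)^n.
Try particular f_p(n) = pn + q. Substituting:
  pn + q = -3(p(n-1) + q) + 5n + 5.
Matching the n-coefficient: p = -3p + 5 ⇒ p = \frac{5}{4}.
Matching constants: q = 3p - 3q + 5 ⇒ q = \frac{35}{16}.
General: f(n) = A·(-3)^n + \frac{5 n}{4} + \frac{35}{16}.
Apply f(0) = 7: A + \frac{35}{16} = 7 ⇒ A = \frac{77}{16}.
So f(n) = \frac{77 \left(-3\right)^{n}}{16} + \frac{5 n}{4} + \frac{35}{16}.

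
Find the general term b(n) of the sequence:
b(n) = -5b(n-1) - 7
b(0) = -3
First-order linear non-homogeneous.
Homogeneous solution: b_h(n) = A·(-5)^n.
Try constant particular solution b_p = K: K = -5K - 7 ⇒ K = - \frac{7}{6}.
General: b(n) = A·(-5)^n - \frac{7}{6}.
Apply b(0) = -3: A - \frac{7}{6} = -3 ⇒ A = - \frac{11}{6}.
So b(n) = - \frac{11 \left(-5\right)^{n}}{6} - \frac{7}{6}.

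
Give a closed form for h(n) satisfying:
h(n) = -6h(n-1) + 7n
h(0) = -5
First-order linear with linear forcing.
Homogeneous solution: h_h(n) = A·(-6)^n.
Try particular h_p(n) = pn + q. Substituting:
  pn + q = -6(p(n-1) + q) + 7n.
Matching the n-coefficient: p = -6p + 7 ⇒ p = 1.
Matching constants: q = 6p - 6q ⇒ q = \frac{6}{7}.
General: h(n) = A·(-6)^n + n + \frac{6}{7}.
Apply h(0) = -5: A + \frac{6}{7} = -5 ⇒ A = - \frac{41}{7}.
So h(n) = - \frac{41 \left(-6\right)^{n}}{7} + n + \frac{6}{7}.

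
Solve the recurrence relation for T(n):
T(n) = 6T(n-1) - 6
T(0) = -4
First-order linear non-homogeneous.
Homogeneous solution: T_h(n) = A·(6)^n.
Try constant particular solution T_p = K: K = 6K - 6 ⇒ K = \frac{6}{5}.
General: T(n) = A·(6)^n + \frac{6}{5}.
Apply T(0) = -4: A + \frac{6}{5} = -4 ⇒ A = - \frac{26}{5}.
So T(n) = \frac{6}{5} - \frac{26 \cdot 6^{n}}{5}.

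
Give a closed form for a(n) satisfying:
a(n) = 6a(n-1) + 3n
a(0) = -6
First-order linear with linear forcing.
Homogeneous solution: a_h(n) = A·(6)^n.
Try particular a_p(n) = pn + q. Substituting:
  pn + q = 6(p(n-1) + q) + 3n.
Matching the n-coefficient: p = 6p + 3 ⇒ p = - \frac{3}{5}.
Matching constants: q = -6p + 6q ⇒ q = - \frac{18}{25}.
General: a(n) = A·(6)^n - \frac{3 n}{5} - \frac{18}{25}.
Apply a(0) = -6: A - \frac{18}{25} = -6 ⇒ A = - \frac{132}{25}.
So a(n) = - \frac{132 \cdot 6^{n}}{25} - \frac{3 n}{5} - \frac{18}{25}.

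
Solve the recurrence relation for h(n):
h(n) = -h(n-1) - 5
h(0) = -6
First-order linear non-homogeneous.
Homogeneous solution: h_h(n) = A·(-1)^n.
Try constant particular solution h_p = K: K = -K - 5 ⇒ K = - \frac{5}{2}.
General: h(n) = A·(-1)^n - \frac{5}{2}.
Apply h(0) = -6: A - \frac{5}{2} = -6 ⇒ A = - \frac{7}{2}.
So h(n) = - \frac{7 \left(-1\right)^{n}}{2} - \frac{5}{2}.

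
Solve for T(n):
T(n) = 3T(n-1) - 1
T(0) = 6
First-order linear non-homogeneous.
Homogeneous solution: T_h(n) = A·(3)^n.
Try constant particular solution T_p = K: K = 3K - 1 ⇒ K = \frac{1}{2}.
General: T(n) = A·(3)^n + \frac{1}{2}.
Apply T(0) = 6: A + \frac{1}{2} = 6 ⇒ A = \frac{11}{2}.
So T(n) = \frac{11 \cdot 3^{n}}{2} + \frac{1}{2}.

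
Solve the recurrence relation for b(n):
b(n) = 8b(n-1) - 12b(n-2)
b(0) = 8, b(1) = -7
Characteristic equation: x² - 8x + 12 = 0, which factors as (x - (6))(x - (2)) = 0.
Roots r₁ = 6, r₂ = 2 (distinct).
General solution: b(n) = A·(6)^n + B·(2)^n.
From b(0) = 8: A + B = 8.
From b(1) = -7: 6A + 2B = -7.
Solving: A = - \frac{23}{4}, B = \frac{55}{4}.
So b(n) = \frac{55 \cdot 2^{n}}{4} - \frac{23 \cdot 6^{n}}{4}.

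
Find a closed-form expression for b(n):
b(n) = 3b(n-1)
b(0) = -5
This is a homogeneous first-order recurrence with ratio 3.
By induction b(n) = b(0) · (3)^n = - 5 \cdot 3^{n}.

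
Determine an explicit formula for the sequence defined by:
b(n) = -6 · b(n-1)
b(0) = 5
Pure geometric recurrence with ratio -6.
By induction b(n) = b(0) · (-6)^n = 5 \left(-6\right)^{n}.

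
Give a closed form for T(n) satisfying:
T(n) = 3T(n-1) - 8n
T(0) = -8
First-order linear with linear forcing.
Homogeneous solution: T_h(n) = A·(3)^n.
Try particular T_p(n) = pn + q. Substituting:
  pn + q = 3(p(n-1) + q) - 8n.
Matching the n-coefficient: p = 3p - 8 ⇒ p = 4.
Matching constants: q = -3p + 3q ⇒ q = 6.
General: T(n) = A·(3)^n + 4 n + 6.
Apply T(0) = -8: A + 6 = -8 ⇒ A = -14.
So T(n) = - 14 \cdot 3^{n} + 4 n + 6.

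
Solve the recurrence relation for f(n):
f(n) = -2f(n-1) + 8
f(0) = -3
First-order linear non-homogeneous.
Homogeneous solution: f_h(n) = A·(-2)^n.
Try constant particular solution f_p = K: K = -2K + 8 ⇒ K = \frac{8}{3}.
General: f(n) = A·(-2)^n + \frac{8}{3}.
Apply f(0) = -3: A + \frac{8}{3} = -3 ⇒ A = - \frac{17}{3}.
So f(n) = \frac{8}{3} - \frac{17 \left(-2\right)^{n}}{3}.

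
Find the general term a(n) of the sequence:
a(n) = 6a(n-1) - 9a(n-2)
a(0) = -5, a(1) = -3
Characteristic equation: x² - 6x + 9 = 0, which is (x - (3))².
Repeated root r = 3.
General solution: a(n) = (A + Bn)·(3)^n.
From a(0) = -5: A = -5.
From a(1) = -3: (A + B)·(3) = -3 ⇒ B = 4.
So a(n) = \left(4 n - 5\right) \cdot (3)^n.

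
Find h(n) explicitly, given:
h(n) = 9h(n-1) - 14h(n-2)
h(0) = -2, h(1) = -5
Characteristic equation: x² - 9x + 14 = 0, which factors as (x - (7))(x - (2)) = 0.
Roots r₁ = 7, r₂ = 2 (distinct).
General solution: h(n) = A·(7)^n + B·(2)^n.
From h(0) = -2: A + B = -2.
From h(1) = -5: 7A + 2B = -5.
Solving: A = - \frac{1}{5}, B = - \frac{9}{5}.
So h(n) = - \frac{9 \cdot 2^{n}}{5} - \frac{7^{n}}{5}.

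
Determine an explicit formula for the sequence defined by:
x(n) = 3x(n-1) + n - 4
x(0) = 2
First-order linear with linear forcing.
Homogeneous solution: x_h(n) = A·(3)^n.
Try particular x_p(n) = pn + q. Substituting:
  pn + q = 3(p(n-1) + q) + n - 4.
Matching the n-coefficient: p = 3p + 1 ⇒ p = - \frac{1}{2}.
Matching constants: q = -3p + 3q - 4 ⇒ q = \frac{5}{4}.
General: x(n) = A·(3)^n - \frac{n}{2} + \frac{5}{4}.
Apply x(0) = 2: A + \frac{5}{4} = 2 ⇒ A = \frac{3}{4}.
So x(n) = \frac{3 \cdot 3^{n}}{4} - \frac{n}{2} + \frac{5}{4}.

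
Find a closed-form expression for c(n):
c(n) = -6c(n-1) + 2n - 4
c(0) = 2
First-order linear with linear forcing.
Homogeneous solution: c_h(n) = A·(-6)^n.
Try particular c_p(n) = pn + q. Substituting:
  pn + q = -6(p(n-1) + q) + 2n - 4.
Matching the n-coefficient: p = -6p + 2 ⇒ p = \frac{2}{7}.
Matching constants: q = 6p - 6q - 4 ⇒ q = - \frac{16}{49}.
General: c(n) = A·(-6)^n + \frac{2 n}{7} - \frac{16}{49}.
Apply c(0) = 2: A - \frac{16}{49} = 2 ⇒ A = \frac{114}{49}.
So c(n) = \frac{114 \left(-6\right)^{n}}{49} + \frac{2 n}{7} - \frac{16}{49}.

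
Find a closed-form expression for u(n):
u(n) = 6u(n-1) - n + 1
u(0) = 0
First-order linear with linear forcing.
Homogeneous solution: u_h(n) = A·(6)^n.
Try particular u_p(n) = pn + q. Substituting:
  pn + q = 6(p(n-1) + q) - n + 1.
Matching the n-coefficient: p = 6p - 1 ⇒ p = \frac{1}{5}.
Matching constants: q = -6p + 6q + 1 ⇒ q = \frac{1}{25}.
General: u(n) = A·(6)^n + \frac{n}{5} + \frac{1}{25}.
Apply u(0) = 0: A + \frac{1}{25} = 0 ⇒ A = - \frac{1}{25}.
So u(n) = - \frac{6^{n}}{25} + \frac{n}{5} + \frac{1}{25}.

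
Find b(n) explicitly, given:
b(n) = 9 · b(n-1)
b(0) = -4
Pure geometric recurrence with ratio 9.
By induction b(n) = b(0) · (9)^n = - 4 \cdot 9^{n}.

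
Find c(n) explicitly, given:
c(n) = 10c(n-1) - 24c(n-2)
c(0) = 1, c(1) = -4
Characteristic equation: x² - 10x + 24 = 0, which factors as (x - (6))(x - (4)) = 0.
Roots r₁ = 6, r₂ = 4 (distinct).
General solution: c(n) = A·(6)^n + B·(4)^n.
From c(0) = 1: A + B = 1.
From c(1) = -4: 6A + 4B = -4.
Solving: A = -4, B = 5.
So c(n) = 5 \cdot 4^{n} - 4 \cdot 6^{n}.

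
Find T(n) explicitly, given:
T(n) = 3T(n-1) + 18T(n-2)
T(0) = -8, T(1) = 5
Characteristic equation: x² - 3x - 18 = 0, which factors as (x - (-3))(x - (6)) = 0.
Roots r₁ = -3, r₂ = 6 (distinct).
General solution: T(n) = A·(-3)^n + B·(6)^n.
From T(0) = -8: A + B = -8.
From T(1) = 5: -3A + 6B = 5.
Solving: A = - \frac{53}{9}, B = - \frac{19}{9}.
So T(n) = - \frac{53 \left(-3\right)^{n}}{9} - \frac{19 \cdot 6^{n}}{9}.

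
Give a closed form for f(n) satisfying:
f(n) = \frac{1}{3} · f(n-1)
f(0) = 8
Pure geometric recurrence with ratio \frac{1}{3}.
By induction f(n) = f(0) · (\frac{1}{3})^n = 8 \cdot 3^{- n}.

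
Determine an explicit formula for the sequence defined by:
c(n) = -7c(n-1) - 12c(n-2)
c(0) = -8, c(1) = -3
Characteristic equation: x² + 7x + 12 = 0, which factors as (x - (-4))(x - (-3)) = 0.
Roots r₁ = -4, r₂ = -3 (distinct).
General solution: c(n) = A·(-4)^n + B·(-3)^n.
From c(0) = -8: A + B = -8.
From c(1) = -3: -4A - 3B = -3.
Solving: A = 27, B = -35.
So c(n) = - 35 \left(-3\right)^{n} + 27 \left(-4\right)^{n}.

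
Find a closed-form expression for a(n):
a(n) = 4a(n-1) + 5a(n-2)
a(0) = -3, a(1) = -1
Characteristic equation: x² - 4x - 5 = 0, which factors as (x - (5))(x - (-1)) = 0.
Roots r₁ = 5, r₂ = -1 (distinct).
General solution: a(n) = A·(5)^n + B·(-1)^n.
From a(0) = -3: A + B = -3.
From a(1) = -1: 5A - B = -1.
Solving: A = - \frac{2}{3}, B = - \frac{7}{3}.
So a(n) = - \frac{7 \left(-1\right)^{n}}{3} - \frac{2 \cdot 5^{n}}{3}.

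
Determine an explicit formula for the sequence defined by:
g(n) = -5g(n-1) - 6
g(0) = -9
First-order linear non-homogeneous.
Homogeneous solution: g_h(n) = A·(-5)^n.
Try constant particular solution g_p = K: K = -5K - 6 ⇒ K = -1.
General: g(n) = A·(-5)^n - 1.
Apply g(0) = -9: A - 1 = -9 ⇒ A = -8.
So g(n) = - 8 \left(-5\right)^{n} - 1.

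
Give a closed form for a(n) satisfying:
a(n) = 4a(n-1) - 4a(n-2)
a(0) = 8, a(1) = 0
Characteristic equation: x² - 4x + 4 = 0, which is (x - (2))².
Repeated root r = 2.
General solution: a(n) = (A + Bn)·(2)^n.
From a(0) = 8: A = 8.
From a(1) = 0: (A + B)·(2) = 0 ⇒ B = -8.
So a(n) = \left(8 - 8 n\right) \cdot (2)^n.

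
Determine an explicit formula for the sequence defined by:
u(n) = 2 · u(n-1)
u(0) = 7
Pure geometric recurrence with ratio 2.
By induction u(n) = u(0) · (2)^n = 7 \cdot 2^{n}.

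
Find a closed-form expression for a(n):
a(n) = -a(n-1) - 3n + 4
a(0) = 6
First-order linear with linear forcing.
Homogeneous solution: a_h(n) = A·(-1)^n.
Try particular a_p(n) = pn + q. Substituting:
  pn + q = -(p(n-1) + q) - 3n + 4.
Matching the n-coefficient: p = -p - 3 ⇒ p = - \frac{3}{2}.
Matching constants: q = p - q + 4 ⇒ q = \frac{5}{4}.
General: a(n) = A·(-1)^n - \frac{3 n}{2} + \frac{5}{4}.
Apply a(0) = 6: A + \frac{5}{4} = 6 ⇒ A = \frac{19}{4}.
So a(n) = \frac{19 \left(-1\right)^{n}}{4} - \frac{3 n}{2} + \frac{5}{4}.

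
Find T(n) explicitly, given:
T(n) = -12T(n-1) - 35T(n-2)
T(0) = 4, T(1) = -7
Characteristic equation: x² + 12x + 35 = 0, which factors as (x - (-5))(x - (-7)) = 0.
Roots r₁ = -5, r₂ = -7 (distinct).
General solution: T(n) = A·(-5)^n + B·(-7)^n.
From T(0) = 4: A + B = 4.
From T(1) = -7: -5A - 7B = -7.
Solving: A = \frac{21}{2}, B = - \frac{13}{2}.
So T(n) = \frac{21 \left(-5\right)^{n}}{2} - \frac{13 \left(-7\right)^{n}}{2}.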